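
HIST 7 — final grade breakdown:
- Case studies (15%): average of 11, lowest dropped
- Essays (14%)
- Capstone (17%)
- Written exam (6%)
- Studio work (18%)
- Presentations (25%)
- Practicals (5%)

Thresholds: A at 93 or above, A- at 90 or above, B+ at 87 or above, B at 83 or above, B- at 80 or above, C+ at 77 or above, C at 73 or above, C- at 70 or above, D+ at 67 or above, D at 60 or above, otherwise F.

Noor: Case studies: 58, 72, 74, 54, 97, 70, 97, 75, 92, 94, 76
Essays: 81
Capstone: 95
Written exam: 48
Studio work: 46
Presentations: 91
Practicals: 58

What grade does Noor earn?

C

Case studies: drop 54 → average of remaining 10 = 805/10 = 80.5
Weighted total:
  Case studies 80.5 × 0.15 = 12.075
  Essays 81 × 0.14 = 11.34
  Capstone 95 × 0.17 = 16.15
  Written exam 48 × 0.06 = 2.88
  Studio work 46 × 0.18 = 8.28
  Presentations 91 × 0.25 = 22.75
  Practicals 58 × 0.05 = 2.9
Sum = 76.375
76.375 is ≥ 73 and < 77 → C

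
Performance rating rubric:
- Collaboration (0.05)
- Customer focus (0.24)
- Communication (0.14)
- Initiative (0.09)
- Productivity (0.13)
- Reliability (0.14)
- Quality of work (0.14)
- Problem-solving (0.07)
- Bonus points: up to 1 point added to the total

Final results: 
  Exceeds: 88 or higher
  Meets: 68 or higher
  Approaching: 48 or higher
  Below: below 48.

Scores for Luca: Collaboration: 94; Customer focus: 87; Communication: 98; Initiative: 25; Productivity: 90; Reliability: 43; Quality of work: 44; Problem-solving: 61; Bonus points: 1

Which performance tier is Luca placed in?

Weighted total:
  Collaboration 94 × 0.05 = 4.7
  Customer focus 87 × 0.24 = 20.88
  Communication 98 × 0.14 = 13.72
  Initiative 25 × 0.09 = 2.25
  Productivity 90 × 0.13 = 11.7
  Reliability 43 × 0.14 = 6.02
  Quality of work 44 × 0.14 = 6.16
  Problem-solving 61 × 0.07 = 4.27
Sum = 69.7
Bonus points: 69.7 + 1 = 70.7
70.7 is ≥ 68 and < 88 → Meets

Meets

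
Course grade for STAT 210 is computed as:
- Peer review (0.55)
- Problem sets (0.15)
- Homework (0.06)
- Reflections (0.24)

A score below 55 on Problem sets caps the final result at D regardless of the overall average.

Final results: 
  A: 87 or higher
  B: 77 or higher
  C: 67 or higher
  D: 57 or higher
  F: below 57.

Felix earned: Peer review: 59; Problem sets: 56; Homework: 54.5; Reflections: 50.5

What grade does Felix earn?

F

Problem sets score 56 ≥ 55: minimum met.
Weighted total:
  Peer review 59 × 0.55 = 32.45
  Problem sets 56 × 0.15 = 8.4
  Homework 54.5 × 0.06 = 3.27
  Reflections 50.5 × 0.24 = 12.12
Sum = 56.24
56.24 < 57 → F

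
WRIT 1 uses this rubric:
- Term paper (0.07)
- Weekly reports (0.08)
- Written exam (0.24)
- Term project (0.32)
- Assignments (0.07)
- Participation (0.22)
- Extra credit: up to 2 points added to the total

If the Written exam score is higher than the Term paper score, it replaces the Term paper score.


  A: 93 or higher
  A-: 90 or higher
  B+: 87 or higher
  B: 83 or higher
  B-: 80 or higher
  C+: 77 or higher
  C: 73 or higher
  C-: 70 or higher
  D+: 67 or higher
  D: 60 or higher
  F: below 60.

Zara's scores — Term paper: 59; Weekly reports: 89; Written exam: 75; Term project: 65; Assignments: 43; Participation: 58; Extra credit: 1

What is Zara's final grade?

Written exam (75) > Term paper (59), so Term paper counts as 75.
Weighted total:
  Term paper 75 × 0.07 = 5.25
  Weekly reports 89 × 0.08 = 7.12
  Written exam 75 × 0.24 = 18
  Term project 65 × 0.32 = 20.8
  Assignments 43 × 0.07 = 3.01
  Participation 58 × 0.22 = 12.76
Sum = 66.94
Extra credit: 66.94 + 1 = 67.94
67.94 is ≥ 67 and < 70 → D+

D+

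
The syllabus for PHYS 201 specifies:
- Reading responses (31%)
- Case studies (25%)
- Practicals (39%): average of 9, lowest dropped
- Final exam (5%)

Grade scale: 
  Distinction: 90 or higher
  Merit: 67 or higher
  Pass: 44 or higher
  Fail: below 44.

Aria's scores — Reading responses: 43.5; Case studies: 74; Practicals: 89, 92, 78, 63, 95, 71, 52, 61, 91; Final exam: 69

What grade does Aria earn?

Pass

Practicals: drop 52 → average of remaining 8 = 640/8 = 80
Weighted total:
  Reading responses 43.5 × 0.31 = 13.485
  Case studies 74 × 0.25 = 18.5
  Practicals 80 × 0.39 = 31.2
  Final exam 69 × 0.05 = 3.45
Sum = 66.635
66.635 is ≥ 44 and < 67 → Pass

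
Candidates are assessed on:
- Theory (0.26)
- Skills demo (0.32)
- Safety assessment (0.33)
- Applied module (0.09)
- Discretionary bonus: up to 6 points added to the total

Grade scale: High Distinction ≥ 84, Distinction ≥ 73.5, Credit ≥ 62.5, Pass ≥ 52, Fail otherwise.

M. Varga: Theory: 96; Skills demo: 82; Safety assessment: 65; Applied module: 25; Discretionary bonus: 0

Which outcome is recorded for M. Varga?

Distinction

Weighted total:
  Theory 96 × 0.26 = 24.96
  Skills demo 82 × 0.32 = 26.24
  Safety assessment 65 × 0.33 = 21.45
  Applied module 25 × 0.09 = 2.25
Sum = 74.9
Discretionary bonus: 74.9 + 0 = 74.9
74.9 is ≥ 73.5 and < 84 → Distinction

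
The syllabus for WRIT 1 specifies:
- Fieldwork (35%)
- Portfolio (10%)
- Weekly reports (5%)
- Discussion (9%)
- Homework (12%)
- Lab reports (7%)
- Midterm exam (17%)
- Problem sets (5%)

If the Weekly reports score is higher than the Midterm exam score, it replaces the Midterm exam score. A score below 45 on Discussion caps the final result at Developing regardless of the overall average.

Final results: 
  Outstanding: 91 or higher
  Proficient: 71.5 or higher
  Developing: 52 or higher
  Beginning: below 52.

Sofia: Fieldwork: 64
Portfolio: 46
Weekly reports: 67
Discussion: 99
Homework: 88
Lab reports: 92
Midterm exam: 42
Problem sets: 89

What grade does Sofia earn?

Proficient

Weekly reports (67) > Midterm exam (42), so Midterm exam counts as 67.
Discussion score 99 ≥ 45: minimum met.
Weighted total:
  Fieldwork 64 × 0.35 = 22.4
  Portfolio 46 × 0.1 = 4.6
  Weekly reports 67 × 0.05 = 3.35
  Discussion 99 × 0.09 = 8.91
  Homework 88 × 0.12 = 10.56
  Lab reports 92 × 0.07 = 6.44
  Midterm exam 67 × 0.17 = 11.39
  Problem sets 89 × 0.05 = 4.45
Sum = 72.1
72.1 is ≥ 71.5 and < 91 → Proficient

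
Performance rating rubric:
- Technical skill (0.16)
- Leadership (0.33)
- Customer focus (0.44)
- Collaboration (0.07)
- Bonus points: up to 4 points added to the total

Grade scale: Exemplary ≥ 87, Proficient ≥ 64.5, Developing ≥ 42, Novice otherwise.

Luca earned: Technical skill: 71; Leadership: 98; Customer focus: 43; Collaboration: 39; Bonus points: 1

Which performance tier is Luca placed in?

Weighted total:
  Technical skill 71 × 0.16 = 11.36
  Leadership 98 × 0.33 = 32.34
  Customer focus 43 × 0.44 = 18.92
  Collaboration 39 × 0.07 = 2.73
Sum = 65.35
Bonus points: 65.35 + 1 = 66.35
66.35 is ≥ 64.5 and < 87 → Proficient

Proficient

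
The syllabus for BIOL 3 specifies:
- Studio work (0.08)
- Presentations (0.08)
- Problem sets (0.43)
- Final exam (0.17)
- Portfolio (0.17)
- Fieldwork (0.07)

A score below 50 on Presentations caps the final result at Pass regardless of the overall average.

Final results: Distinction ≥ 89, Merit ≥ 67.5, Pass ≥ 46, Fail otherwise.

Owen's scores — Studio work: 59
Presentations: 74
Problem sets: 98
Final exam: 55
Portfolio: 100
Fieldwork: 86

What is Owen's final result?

Merit

Presentations score 74 ≥ 50: minimum met.
Weighted total:
  Studio work 59 × 0.08 = 4.72
  Presentations 74 × 0.08 = 5.92
  Problem sets 98 × 0.43 = 42.14
  Final exam 55 × 0.17 = 9.35
  Portfolio 100 × 0.17 = 17
  Fieldwork 86 × 0.07 = 6.02
Sum = 85.15
85.15 is ≥ 67.5 and < 89 → Merit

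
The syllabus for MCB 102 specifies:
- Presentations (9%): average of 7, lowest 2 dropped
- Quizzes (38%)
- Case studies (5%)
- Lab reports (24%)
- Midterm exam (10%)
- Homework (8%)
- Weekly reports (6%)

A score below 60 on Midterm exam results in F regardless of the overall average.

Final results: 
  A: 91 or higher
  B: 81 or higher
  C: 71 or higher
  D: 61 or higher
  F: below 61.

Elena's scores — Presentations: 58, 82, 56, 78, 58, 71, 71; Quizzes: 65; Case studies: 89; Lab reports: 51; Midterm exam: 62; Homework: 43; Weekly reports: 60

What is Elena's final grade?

D

Presentations: drop 56, 58 → average of remaining 5 = 360/5 = 72
Midterm exam score 62 ≥ 60: minimum met.
Weighted total:
  Presentations 72 × 0.09 = 6.48
  Quizzes 65 × 0.38 = 24.7
  Case studies 89 × 0.05 = 4.45
  Lab reports 51 × 0.24 = 12.24
  Midterm exam 62 × 0.1 = 6.2
  Homework 43 × 0.08 = 3.44
  Weekly reports 60 × 0.06 = 3.6
Sum = 61.11
61.11 is ≥ 61 and < 71 → D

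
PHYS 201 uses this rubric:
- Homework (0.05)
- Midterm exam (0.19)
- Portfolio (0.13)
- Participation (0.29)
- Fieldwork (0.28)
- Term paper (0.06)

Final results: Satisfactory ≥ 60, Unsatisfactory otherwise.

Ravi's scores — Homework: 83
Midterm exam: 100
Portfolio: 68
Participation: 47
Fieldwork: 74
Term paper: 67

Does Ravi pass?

Weighted total:
  Homework 83 × 0.05 = 4.15
  Midterm exam 100 × 0.19 = 19
  Portfolio 68 × 0.13 = 8.84
  Participation 47 × 0.29 = 13.63
  Fieldwork 74 × 0.28 = 20.72
  Term paper 67 × 0.06 = 4.02
Sum = 70.36
70.36 ≥ 60 → Satisfactory

Satisfactory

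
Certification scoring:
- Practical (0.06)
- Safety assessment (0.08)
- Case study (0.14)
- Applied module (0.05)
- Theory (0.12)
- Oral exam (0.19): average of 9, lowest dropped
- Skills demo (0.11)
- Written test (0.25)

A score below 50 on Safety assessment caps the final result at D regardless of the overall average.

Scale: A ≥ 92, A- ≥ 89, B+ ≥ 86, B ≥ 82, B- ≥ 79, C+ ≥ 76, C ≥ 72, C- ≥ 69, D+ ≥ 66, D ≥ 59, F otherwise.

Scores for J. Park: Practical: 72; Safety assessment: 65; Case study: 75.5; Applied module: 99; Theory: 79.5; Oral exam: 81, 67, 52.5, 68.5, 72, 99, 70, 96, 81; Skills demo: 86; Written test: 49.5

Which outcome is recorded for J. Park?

Oral exam: drop 52.5 → average of remaining 8 = 634.5/8 = 79.3125
Safety assessment score 65 ≥ 50: minimum met.
Weighted total:
  Practical 72 × 0.06 = 4.32
  Safety assessment 65 × 0.08 = 5.2
  Case study 75.5 × 0.14 = 10.57
  Applied module 99 × 0.05 = 4.95
  Theory 79.5 × 0.12 = 9.54
  Oral exam 79.3125 × 0.19 = 15.069375
  Skills demo 86 × 0.11 = 9.46
  Written test 49.5 × 0.25 = 12.375
Sum = 71.484375
71.484375 is ≥ 69 and < 72 → C-

C-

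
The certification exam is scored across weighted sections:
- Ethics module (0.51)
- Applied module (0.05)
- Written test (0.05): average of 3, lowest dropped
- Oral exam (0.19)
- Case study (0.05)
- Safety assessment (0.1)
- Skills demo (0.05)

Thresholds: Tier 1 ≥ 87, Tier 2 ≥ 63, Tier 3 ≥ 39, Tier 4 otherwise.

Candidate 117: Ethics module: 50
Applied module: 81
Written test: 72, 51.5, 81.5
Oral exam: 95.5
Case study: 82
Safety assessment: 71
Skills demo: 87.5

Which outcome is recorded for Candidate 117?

Written test: drop 51.5 → average of remaining 2 = 153.5/2 = 76.75
Weighted total:
  Ethics module 50 × 0.51 = 25.5
  Applied module 81 × 0.05 = 4.05
  Written test 76.75 × 0.05 = 3.8375
  Oral exam 95.5 × 0.19 = 18.145
  Case study 82 × 0.05 = 4.1
  Safety assessment 71 × 0.1 = 7.1
  Skills demo 87.5 × 0.05 = 4.375
Sum = 67.1075
67.1075 is ≥ 63 and < 87 → Tier 2

Tier 2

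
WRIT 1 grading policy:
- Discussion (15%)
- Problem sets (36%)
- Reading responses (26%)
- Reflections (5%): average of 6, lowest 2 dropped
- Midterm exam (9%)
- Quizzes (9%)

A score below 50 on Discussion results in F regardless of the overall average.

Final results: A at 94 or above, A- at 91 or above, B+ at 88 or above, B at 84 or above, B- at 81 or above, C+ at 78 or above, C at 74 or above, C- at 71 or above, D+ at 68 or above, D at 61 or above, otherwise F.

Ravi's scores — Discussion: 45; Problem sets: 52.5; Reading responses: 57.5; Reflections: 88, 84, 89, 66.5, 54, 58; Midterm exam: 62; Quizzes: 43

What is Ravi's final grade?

Reflections: drop 54, 58 → average of remaining 4 = 327.5/4 = 81.875
Discussion score 45 < 50: minimum not met.
Weighted total:
  Discussion 45 × 0.15 = 6.75
  Problem sets 52.5 × 0.36 = 18.9
  Reading responses 57.5 × 0.26 = 14.95
  Reflections 81.875 × 0.05 = 4.09375
  Midterm exam 62 × 0.09 = 5.58
  Quizzes 43 × 0.09 = 3.87
Sum = 54.14375
Because the Discussion minimum was not met, the result is F.

F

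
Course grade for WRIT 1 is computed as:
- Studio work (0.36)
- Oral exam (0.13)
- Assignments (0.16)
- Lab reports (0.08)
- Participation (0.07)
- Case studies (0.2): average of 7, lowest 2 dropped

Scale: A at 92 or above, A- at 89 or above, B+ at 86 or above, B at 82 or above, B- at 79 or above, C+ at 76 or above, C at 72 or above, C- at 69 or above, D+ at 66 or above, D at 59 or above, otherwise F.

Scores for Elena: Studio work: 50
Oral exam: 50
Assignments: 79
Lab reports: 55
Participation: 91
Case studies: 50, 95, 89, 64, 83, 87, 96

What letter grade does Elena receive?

D

Case studies: drop 50, 64 → average of remaining 5 = 450/5 = 90
Weighted total:
  Studio work 50 × 0.36 = 18
  Oral exam 50 × 0.13 = 6.5
  Assignments 79 × 0.16 = 12.64
  Lab reports 55 × 0.08 = 4.4
  Participation 91 × 0.07 = 6.37
  Case studies 90 × 0.2 = 18
Sum = 65.91
65.91 is ≥ 59 and < 66 → D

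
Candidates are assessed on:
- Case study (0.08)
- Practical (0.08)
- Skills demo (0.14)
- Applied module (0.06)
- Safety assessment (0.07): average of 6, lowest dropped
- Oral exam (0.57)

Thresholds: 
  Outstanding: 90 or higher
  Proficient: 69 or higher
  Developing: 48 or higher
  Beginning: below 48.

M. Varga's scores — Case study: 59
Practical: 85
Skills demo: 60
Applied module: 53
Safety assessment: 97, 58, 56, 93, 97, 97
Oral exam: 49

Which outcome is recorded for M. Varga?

Safety assessment: drop 56 → average of remaining 5 = 442/5 = 88.4
Weighted total:
  Case study 59 × 0.08 = 4.72
  Practical 85 × 0.08 = 6.8
  Skills demo 60 × 0.14 = 8.4
  Applied module 53 × 0.06 = 3.18
  Safety assessment 88.4 × 0.07 = 6.188
  Oral exam 49 × 0.57 = 27.93
Sum = 57.218
57.218 is ≥ 48 and < 69 → Developing

Developing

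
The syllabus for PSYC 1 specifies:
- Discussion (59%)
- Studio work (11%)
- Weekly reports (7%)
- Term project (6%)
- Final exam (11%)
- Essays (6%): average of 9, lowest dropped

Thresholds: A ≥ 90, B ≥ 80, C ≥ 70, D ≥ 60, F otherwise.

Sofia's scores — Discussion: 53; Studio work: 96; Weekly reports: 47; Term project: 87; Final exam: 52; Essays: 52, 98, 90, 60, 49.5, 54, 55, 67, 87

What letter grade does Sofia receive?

Essays: drop 49.5 → average of remaining 8 = 563/8 = 70.375
Weighted total:
  Discussion 53 × 0.59 = 31.27
  Studio work 96 × 0.11 = 10.56
  Weekly reports 47 × 0.07 = 3.29
  Term project 87 × 0.06 = 5.22
  Final exam 52 × 0.11 = 5.72
  Essays 70.375 × 0.06 = 4.2225
Sum = 60.2825
60.2825 is ≥ 60 and < 70 → D

D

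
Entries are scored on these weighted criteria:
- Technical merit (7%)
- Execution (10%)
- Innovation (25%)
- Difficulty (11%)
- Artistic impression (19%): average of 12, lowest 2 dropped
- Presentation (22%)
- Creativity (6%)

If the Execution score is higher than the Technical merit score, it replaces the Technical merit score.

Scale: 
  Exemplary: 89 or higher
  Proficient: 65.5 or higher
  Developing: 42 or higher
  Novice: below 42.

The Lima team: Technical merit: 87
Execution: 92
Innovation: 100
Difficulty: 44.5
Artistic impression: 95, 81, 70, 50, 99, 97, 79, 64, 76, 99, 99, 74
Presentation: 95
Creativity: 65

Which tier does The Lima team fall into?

Proficient

Artistic impression: drop 50, 64 → average of remaining 10 = 869/10 = 86.9
Execution (92) > Technical merit (87), so Technical merit counts as 92.
Weighted total:
  Technical merit 92 × 0.07 = 6.44
  Execution 92 × 0.1 = 9.2
  Innovation 100 × 0.25 = 25
  Difficulty 44.5 × 0.11 = 4.895
  Artistic impression 86.9 × 0.19 = 16.511
  Presentation 95 × 0.22 = 20.9
  Creativity 65 × 0.06 = 3.9
Sum = 86.846
86.846 is ≥ 65.5 and < 89 → Proficient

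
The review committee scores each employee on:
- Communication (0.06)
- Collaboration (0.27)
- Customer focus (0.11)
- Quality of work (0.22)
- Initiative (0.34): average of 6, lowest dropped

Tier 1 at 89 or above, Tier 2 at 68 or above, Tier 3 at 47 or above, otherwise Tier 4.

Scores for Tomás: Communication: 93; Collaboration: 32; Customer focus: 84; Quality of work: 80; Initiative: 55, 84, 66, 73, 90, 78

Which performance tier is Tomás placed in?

Tier 3

Initiative: drop 55 → average of remaining 5 = 391/5 = 78.2
Weighted total:
  Communication 93 × 0.06 = 5.58
  Collaboration 32 × 0.27 = 8.64
  Customer focus 84 × 0.11 = 9.24
  Quality of work 80 × 0.22 = 17.6
  Initiative 78.2 × 0.34 = 26.588
Sum = 67.648
67.648 is ≥ 47 and < 68 → Tier 3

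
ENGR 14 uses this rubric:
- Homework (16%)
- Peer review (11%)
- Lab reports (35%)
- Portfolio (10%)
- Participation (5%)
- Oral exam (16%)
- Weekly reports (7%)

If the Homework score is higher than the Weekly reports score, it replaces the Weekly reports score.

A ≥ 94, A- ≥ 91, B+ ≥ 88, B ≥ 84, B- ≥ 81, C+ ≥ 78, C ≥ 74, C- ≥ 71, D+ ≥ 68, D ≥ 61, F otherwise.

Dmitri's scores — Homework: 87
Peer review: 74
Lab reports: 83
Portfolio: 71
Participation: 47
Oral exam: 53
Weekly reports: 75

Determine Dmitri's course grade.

Homework (87) > Weekly reports (75), so Weekly reports counts as 87.
Weighted total:
  Homework 87 × 0.16 = 13.92
  Peer review 74 × 0.11 = 8.14
  Lab reports 83 × 0.35 = 29.05
  Portfolio 71 × 0.1 = 7.1
  Participation 47 × 0.05 = 2.35
  Oral exam 53 × 0.16 = 8.48
  Weekly reports 87 × 0.07 = 6.09
Sum = 75.13
75.13 is ≥ 74 and < 78 → C

C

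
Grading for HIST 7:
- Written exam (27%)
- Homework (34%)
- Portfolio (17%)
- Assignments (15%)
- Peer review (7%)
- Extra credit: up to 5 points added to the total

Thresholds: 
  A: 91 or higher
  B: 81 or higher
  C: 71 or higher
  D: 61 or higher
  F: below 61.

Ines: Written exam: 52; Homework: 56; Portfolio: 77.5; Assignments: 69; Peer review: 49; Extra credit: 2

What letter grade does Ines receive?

D

Weighted total:
  Written exam 52 × 0.27 = 14.04
  Homework 56 × 0.34 = 19.04
  Portfolio 77.5 × 0.17 = 13.175
  Assignments 69 × 0.15 = 10.35
  Peer review 49 × 0.07 = 3.43
Sum = 60.035
Extra credit: 60.035 + 2 = 62.035
62.035 is ≥ 61 and < 71 → D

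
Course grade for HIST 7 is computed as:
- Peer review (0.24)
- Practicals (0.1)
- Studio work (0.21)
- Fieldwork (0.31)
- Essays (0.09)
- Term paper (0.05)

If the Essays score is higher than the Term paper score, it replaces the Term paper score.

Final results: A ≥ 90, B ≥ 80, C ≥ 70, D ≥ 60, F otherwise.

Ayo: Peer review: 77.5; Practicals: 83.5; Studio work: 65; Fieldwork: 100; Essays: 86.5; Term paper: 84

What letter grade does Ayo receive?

B

Essays (86.5) > Term paper (84), so Term paper counts as 86.5.
Weighted total:
  Peer review 77.5 × 0.24 = 18.6
  Practicals 83.5 × 0.1 = 8.35
  Studio work 65 × 0.21 = 13.65
  Fieldwork 100 × 0.31 = 31
  Essays 86.5 × 0.09 = 7.785
  Term paper 86.5 × 0.05 = 4.325
Sum = 83.71
83.71 is ≥ 80 and < 90 → B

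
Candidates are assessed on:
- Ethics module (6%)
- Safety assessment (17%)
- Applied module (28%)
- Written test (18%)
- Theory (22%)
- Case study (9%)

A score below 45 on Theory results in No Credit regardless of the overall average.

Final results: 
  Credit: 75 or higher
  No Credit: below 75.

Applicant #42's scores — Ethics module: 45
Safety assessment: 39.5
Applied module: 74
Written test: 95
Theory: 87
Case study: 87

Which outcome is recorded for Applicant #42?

No Credit

Theory score 87 ≥ 45: minimum met.
Weighted total:
  Ethics module 45 × 0.06 = 2.7
  Safety assessment 39.5 × 0.17 = 6.715
  Applied module 74 × 0.28 = 20.72
  Written test 95 × 0.18 = 17.1
  Theory 87 × 0.22 = 19.14
  Case study 87 × 0.09 = 7.83
Sum = 74.205
74.205 < 75 → No Credit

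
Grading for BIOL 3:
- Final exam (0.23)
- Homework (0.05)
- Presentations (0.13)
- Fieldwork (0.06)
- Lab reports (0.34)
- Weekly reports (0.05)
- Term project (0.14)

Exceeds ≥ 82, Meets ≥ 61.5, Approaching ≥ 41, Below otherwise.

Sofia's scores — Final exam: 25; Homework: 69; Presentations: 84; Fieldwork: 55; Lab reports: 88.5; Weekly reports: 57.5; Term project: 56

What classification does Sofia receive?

Weighted total:
  Final exam 25 × 0.23 = 5.75
  Homework 69 × 0.05 = 3.45
  Presentations 84 × 0.13 = 10.92
  Fieldwork 55 × 0.06 = 3.3
  Lab reports 88.5 × 0.34 = 30.09
  Weekly reports 57.5 × 0.05 = 2.875
  Term project 56 × 0.14 = 7.84
Sum = 64.225
64.225 is ≥ 61.5 and < 82 → Meets

Meets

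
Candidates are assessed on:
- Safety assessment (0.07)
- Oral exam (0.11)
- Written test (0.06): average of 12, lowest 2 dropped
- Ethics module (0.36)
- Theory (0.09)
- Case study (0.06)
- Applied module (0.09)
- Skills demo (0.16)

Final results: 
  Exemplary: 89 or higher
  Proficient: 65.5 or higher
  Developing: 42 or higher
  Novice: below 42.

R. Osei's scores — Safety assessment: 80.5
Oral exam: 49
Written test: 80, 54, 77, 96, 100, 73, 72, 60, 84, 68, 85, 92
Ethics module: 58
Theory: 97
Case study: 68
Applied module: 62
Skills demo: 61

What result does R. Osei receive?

Written test: drop 54, 60 → average of remaining 10 = 827/10 = 82.7
Weighted total:
  Safety assessment 80.5 × 0.07 = 5.635
  Oral exam 49 × 0.11 = 5.39
  Written test 82.7 × 0.06 = 4.962
  Ethics module 58 × 0.36 = 20.88
  Theory 97 × 0.09 = 8.73
  Case study 68 × 0.06 = 4.08
  Applied module 62 × 0.09 = 5.58
  Skills demo 61 × 0.16 = 9.76
Sum = 65.017
65.017 is ≥ 42 and < 65.5 → Developing

Developing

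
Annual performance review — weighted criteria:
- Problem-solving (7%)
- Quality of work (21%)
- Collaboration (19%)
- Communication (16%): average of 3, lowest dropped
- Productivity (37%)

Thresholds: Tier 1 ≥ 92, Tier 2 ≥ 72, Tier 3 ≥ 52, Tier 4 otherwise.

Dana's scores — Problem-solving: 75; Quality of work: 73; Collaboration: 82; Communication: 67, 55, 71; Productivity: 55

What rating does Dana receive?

Communication: drop 55 → average of remaining 2 = 138/2 = 69
Weighted total:
  Problem-solving 75 × 0.07 = 5.25
  Quality of work 73 × 0.21 = 15.33
  Collaboration 82 × 0.19 = 15.58
  Communication 69 × 0.16 = 11.04
  Productivity 55 × 0.37 = 20.35
Sum = 67.55
67.55 is ≥ 52 and < 72 → Tier 3

Tier 3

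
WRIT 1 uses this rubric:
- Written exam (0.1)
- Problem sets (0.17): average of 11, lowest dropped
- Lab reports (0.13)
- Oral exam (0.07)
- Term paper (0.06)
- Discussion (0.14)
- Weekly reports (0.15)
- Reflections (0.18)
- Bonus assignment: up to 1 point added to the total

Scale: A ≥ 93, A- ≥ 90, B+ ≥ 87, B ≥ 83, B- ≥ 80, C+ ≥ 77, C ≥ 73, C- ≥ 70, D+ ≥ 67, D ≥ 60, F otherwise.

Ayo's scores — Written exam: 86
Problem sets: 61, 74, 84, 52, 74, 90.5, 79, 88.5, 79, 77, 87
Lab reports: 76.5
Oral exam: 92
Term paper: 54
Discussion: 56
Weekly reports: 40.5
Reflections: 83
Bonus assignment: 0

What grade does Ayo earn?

C-

Problem sets: drop 52 → average of remaining 10 = 794/10 = 79.4
Weighted total:
  Written exam 86 × 0.1 = 8.6
  Problem sets 79.4 × 0.17 = 13.498
  Lab reports 76.5 × 0.13 = 9.945
  Oral exam 92 × 0.07 = 6.44
  Term paper 54 × 0.06 = 3.24
  Discussion 56 × 0.14 = 7.84
  Weekly reports 40.5 × 0.15 = 6.075
  Reflections 83 × 0.18 = 14.94
Sum = 70.578
Bonus assignment: 70.578 + 0 = 70.578
70.578 is ≥ 70 and < 73 → C-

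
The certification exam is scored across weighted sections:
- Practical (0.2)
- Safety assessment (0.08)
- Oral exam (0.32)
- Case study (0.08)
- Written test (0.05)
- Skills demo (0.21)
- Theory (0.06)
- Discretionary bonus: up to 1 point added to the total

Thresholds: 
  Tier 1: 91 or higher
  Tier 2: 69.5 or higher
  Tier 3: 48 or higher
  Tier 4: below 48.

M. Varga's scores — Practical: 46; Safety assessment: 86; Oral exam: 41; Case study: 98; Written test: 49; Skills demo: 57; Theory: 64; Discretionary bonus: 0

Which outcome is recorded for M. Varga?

Tier 3

Weighted total:
  Practical 46 × 0.2 = 9.2
  Safety assessment 86 × 0.08 = 6.88
  Oral exam 41 × 0.32 = 13.12
  Case study 98 × 0.08 = 7.84
  Written test 49 × 0.05 = 2.45
  Skills demo 57 × 0.21 = 11.97
  Theory 64 × 0.06 = 3.84
Sum = 55.3
Discretionary bonus: 55.3 + 0 = 55.3
55.3 is ≥ 48 and < 69.5 → Tier 3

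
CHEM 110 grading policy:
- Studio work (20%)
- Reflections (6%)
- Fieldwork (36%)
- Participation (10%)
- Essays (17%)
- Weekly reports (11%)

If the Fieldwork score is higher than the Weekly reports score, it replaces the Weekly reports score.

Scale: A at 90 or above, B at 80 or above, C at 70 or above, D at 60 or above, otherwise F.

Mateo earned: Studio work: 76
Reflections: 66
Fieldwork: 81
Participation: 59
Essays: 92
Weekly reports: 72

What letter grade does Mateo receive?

C

Fieldwork (81) > Weekly reports (72), so Weekly reports counts as 81.
Weighted total:
  Studio work 76 × 0.2 = 15.2
  Reflections 66 × 0.06 = 3.96
  Fieldwork 81 × 0.36 = 29.16
  Participation 59 × 0.1 = 5.9
  Essays 92 × 0.17 = 15.64
  Weekly reports 81 × 0.11 = 8.91
Sum = 78.77
78.77 is ≥ 70 and < 80 → C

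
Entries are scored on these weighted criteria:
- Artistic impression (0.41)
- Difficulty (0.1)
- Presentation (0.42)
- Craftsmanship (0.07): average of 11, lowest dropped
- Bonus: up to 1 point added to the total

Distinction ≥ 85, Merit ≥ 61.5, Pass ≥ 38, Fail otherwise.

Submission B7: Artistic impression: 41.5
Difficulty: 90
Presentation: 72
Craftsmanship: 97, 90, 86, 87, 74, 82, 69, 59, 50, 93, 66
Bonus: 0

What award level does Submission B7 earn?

Craftsmanship: drop 50 → average of remaining 10 = 803/10 = 80.3
Weighted total:
  Artistic impression 41.5 × 0.41 = 17.015
  Difficulty 90 × 0.1 = 9
  Presentation 72 × 0.42 = 30.24
  Craftsmanship 80.3 × 0.07 = 5.621
Sum = 61.876
Bonus: 61.876 + 0 = 61.876
61.876 is ≥ 61.5 and < 85 → Merit

Merit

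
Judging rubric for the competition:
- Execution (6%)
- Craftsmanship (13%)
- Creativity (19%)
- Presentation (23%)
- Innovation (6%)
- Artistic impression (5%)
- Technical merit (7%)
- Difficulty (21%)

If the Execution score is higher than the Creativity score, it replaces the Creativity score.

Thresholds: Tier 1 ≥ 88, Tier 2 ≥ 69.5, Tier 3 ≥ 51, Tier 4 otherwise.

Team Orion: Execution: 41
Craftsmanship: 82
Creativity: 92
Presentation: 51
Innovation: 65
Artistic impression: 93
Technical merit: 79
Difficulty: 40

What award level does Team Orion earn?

Execution (41) ≤ Creativity (92), so Creativity stays at 92.
Weighted total:
  Execution 41 × 0.06 = 2.46
  Craftsmanship 82 × 0.13 = 10.66
  Creativity 92 × 0.19 = 17.48
  Presentation 51 × 0.23 = 11.73
  Innovation 65 × 0.06 = 3.9
  Artistic impression 93 × 0.05 = 4.65
  Technical merit 79 × 0.07 = 5.53
  Difficulty 40 × 0.21 = 8.4
Sum = 64.81
64.81 is ≥ 51 and < 69.5 → Tier 3

Tier 3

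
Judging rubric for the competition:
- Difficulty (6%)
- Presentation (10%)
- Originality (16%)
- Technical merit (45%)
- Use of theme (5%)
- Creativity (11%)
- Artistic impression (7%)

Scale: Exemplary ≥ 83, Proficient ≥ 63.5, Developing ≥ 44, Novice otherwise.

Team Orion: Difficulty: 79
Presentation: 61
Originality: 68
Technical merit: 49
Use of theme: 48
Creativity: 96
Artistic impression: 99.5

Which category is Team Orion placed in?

Weighted total:
  Difficulty 79 × 0.06 = 4.74
  Presentation 61 × 0.1 = 6.1
  Originality 68 × 0.16 = 10.88
  Technical merit 49 × 0.45 = 22.05
  Use of theme 48 × 0.05 = 2.4
  Creativity 96 × 0.11 = 10.56
  Artistic impression 99.5 × 0.07 = 6.965
Sum = 63.695
63.695 is ≥ 63.5 and < 83 → Proficient

Proficient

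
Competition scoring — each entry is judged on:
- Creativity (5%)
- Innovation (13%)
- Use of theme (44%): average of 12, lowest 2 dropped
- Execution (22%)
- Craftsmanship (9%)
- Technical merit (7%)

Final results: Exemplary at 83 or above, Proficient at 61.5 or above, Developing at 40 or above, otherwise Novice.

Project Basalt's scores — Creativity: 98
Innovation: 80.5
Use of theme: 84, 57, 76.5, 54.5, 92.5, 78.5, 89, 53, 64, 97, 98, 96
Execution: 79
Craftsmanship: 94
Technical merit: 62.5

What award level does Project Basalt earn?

Use of theme: drop 53, 54.5 → average of remaining 10 = 832.5/10 = 83.25
Weighted total:
  Creativity 98 × 0.05 = 4.9
  Innovation 80.5 × 0.13 = 10.465
  Use of theme 83.25 × 0.44 = 36.63
  Execution 79 × 0.22 = 17.38
  Craftsmanship 94 × 0.09 = 8.46
  Technical merit 62.5 × 0.07 = 4.375
Sum = 82.21
82.21 is ≥ 61.5 and < 83 → Proficient

Proficient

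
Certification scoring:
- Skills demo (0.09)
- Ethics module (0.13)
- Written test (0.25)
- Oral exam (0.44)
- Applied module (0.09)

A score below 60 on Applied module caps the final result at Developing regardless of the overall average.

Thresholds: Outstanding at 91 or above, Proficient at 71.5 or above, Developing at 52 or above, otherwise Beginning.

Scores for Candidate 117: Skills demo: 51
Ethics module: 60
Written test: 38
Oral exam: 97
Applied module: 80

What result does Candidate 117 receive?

Applied module score 80 ≥ 60: minimum met.
Weighted total:
  Skills demo 51 × 0.09 = 4.59
  Ethics module 60 × 0.13 = 7.8
  Written test 38 × 0.25 = 9.5
  Oral exam 97 × 0.44 = 42.68
  Applied module 80 × 0.09 = 7.2
Sum = 71.77
71.77 is ≥ 71.5 and < 91 → Proficient

Proficient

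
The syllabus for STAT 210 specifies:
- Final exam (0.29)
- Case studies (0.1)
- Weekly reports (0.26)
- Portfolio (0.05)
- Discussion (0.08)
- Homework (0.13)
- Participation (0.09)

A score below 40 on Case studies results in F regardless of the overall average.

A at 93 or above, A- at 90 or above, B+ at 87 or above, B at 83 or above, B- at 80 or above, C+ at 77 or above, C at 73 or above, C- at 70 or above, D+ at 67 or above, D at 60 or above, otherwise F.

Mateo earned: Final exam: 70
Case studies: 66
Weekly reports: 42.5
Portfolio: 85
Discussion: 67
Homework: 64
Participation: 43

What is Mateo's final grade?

Case studies score 66 ≥ 40: minimum met.
Weighted total:
  Final exam 70 × 0.29 = 20.3
  Case studies 66 × 0.1 = 6.6
  Weekly reports 42.5 × 0.26 = 11.05
  Portfolio 85 × 0.05 = 4.25
  Discussion 67 × 0.08 = 5.36
  Homework 64 × 0.13 = 8.32
  Participation 43 × 0.09 = 3.87
Sum = 59.75
59.75 < 60 → F

F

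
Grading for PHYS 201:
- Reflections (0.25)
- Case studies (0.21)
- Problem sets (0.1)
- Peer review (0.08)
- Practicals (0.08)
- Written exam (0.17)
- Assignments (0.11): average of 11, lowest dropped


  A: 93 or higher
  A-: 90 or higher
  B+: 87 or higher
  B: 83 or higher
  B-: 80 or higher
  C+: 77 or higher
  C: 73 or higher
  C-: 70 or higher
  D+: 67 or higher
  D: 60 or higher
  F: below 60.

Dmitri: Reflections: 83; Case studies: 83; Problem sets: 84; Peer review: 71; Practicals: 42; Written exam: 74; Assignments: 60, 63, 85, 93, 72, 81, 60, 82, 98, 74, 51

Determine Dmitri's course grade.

Assignments: drop 51 → average of remaining 10 = 768/10 = 76.8
Weighted total:
  Reflections 83 × 0.25 = 20.75
  Case studies 83 × 0.21 = 17.43
  Problem sets 84 × 0.1 = 8.4
  Peer review 71 × 0.08 = 5.68
  Practicals 42 × 0.08 = 3.36
  Written exam 74 × 0.17 = 12.58
  Assignments 76.8 × 0.11 = 8.448
Sum = 76.648
76.648 is ≥ 73 and < 77 → C

C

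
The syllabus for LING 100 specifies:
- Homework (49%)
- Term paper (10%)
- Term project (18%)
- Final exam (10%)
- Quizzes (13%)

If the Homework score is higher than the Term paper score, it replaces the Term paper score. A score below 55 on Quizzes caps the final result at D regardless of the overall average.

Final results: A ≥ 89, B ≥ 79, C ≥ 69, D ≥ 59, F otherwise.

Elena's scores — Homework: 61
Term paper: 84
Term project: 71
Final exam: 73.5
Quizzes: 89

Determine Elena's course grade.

Homework (61) ≤ Term paper (84), so Term paper stays at 84.
Quizzes score 89 ≥ 55: minimum met.
Weighted total:
  Homework 61 × 0.49 = 29.89
  Term paper 84 × 0.1 = 8.4
  Term project 71 × 0.18 = 12.78
  Final exam 73.5 × 0.1 = 7.35
  Quizzes 89 × 0.13 = 11.57
Sum = 69.99
69.99 is ≥ 69 and < 79 → C

C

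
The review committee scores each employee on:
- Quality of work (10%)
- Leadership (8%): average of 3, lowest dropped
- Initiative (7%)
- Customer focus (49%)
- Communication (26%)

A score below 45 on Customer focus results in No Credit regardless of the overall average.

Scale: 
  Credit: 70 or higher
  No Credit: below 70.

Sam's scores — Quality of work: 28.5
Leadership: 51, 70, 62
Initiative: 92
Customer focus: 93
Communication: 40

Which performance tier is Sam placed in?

Leadership: drop 51 → average of remaining 2 = 132/2 = 66
Customer focus score 93 ≥ 45: minimum met.
Weighted total:
  Quality of work 28.5 × 0.1 = 2.85
  Leadership 66 × 0.08 = 5.28
  Initiative 92 × 0.07 = 6.44
  Customer focus 93 × 0.49 = 45.57
  Communication 40 × 0.26 = 10.4
Sum = 70.54
70.54 ≥ 70 → Credit

Credit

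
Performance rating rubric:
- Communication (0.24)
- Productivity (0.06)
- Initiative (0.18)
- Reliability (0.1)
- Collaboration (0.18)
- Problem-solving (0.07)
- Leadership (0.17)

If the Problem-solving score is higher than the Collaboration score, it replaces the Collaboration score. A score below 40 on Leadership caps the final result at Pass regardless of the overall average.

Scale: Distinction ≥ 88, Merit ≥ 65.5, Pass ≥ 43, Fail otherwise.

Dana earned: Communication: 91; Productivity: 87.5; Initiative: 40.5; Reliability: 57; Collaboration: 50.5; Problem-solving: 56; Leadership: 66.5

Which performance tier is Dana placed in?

Problem-solving (56) > Collaboration (50.5), so Collaboration counts as 56.
Leadership score 66.5 ≥ 40: minimum met.
Weighted total:
  Communication 91 × 0.24 = 21.84
  Productivity 87.5 × 0.06 = 5.25
  Initiative 40.5 × 0.18 = 7.29
  Reliability 57 × 0.1 = 5.7
  Collaboration 56 × 0.18 = 10.08
  Problem-solving 56 × 0.07 = 3.92
  Leadership 66.5 × 0.17 = 11.305
Sum = 65.385
65.385 is ≥ 43 and < 65.5 → Pass

Pass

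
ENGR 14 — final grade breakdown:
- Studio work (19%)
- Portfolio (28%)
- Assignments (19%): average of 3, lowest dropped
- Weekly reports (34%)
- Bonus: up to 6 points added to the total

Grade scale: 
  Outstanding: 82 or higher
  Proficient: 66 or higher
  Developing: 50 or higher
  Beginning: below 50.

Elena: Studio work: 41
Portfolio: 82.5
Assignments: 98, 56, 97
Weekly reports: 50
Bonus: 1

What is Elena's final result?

Assignments: drop 56 → average of remaining 2 = 195/2 = 97.5
Weighted total:
  Studio work 41 × 0.19 = 7.79
  Portfolio 82.5 × 0.28 = 23.1
  Assignments 97.5 × 0.19 = 18.525
  Weekly reports 50 × 0.34 = 17
Sum = 66.415
Bonus: 66.415 + 1 = 67.415
67.415 is ≥ 66 and < 82 → Proficient

Proficient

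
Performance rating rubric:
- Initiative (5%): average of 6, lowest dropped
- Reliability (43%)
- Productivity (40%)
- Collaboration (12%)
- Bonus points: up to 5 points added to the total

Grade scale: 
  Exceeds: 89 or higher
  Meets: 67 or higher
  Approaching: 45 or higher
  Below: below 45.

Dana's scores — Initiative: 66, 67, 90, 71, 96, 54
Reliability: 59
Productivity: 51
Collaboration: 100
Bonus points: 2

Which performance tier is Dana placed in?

Initiative: drop 54 → average of remaining 5 = 390/5 = 78
Weighted total:
  Initiative 78 × 0.05 = 3.9
  Reliability 59 × 0.43 = 25.37
  Productivity 51 × 0.4 = 20.4
  Collaboration 100 × 0.12 = 12
Sum = 61.67
Bonus points: 61.67 + 2 = 63.67
63.67 is ≥ 45 and < 67 → Approaching

Approaching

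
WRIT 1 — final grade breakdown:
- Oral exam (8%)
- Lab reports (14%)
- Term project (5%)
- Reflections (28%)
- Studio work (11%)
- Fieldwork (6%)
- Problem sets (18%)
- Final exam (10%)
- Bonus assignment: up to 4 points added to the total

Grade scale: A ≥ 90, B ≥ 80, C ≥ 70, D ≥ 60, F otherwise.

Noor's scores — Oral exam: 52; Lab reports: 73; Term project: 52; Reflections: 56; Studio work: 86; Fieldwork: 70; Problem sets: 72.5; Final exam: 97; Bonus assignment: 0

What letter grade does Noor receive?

Weighted total:
  Oral exam 52 × 0.08 = 4.16
  Lab reports 73 × 0.14 = 10.22
  Term project 52 × 0.05 = 2.6
  Reflections 56 × 0.28 = 15.68
  Studio work 86 × 0.11 = 9.46
  Fieldwork 70 × 0.06 = 4.2
  Problem sets 72.5 × 0.18 = 13.05
  Final exam 97 × 0.1 = 9.7
Sum = 69.07
Bonus assignment: 69.07 + 0 = 69.07
69.07 is ≥ 60 and < 70 → D

D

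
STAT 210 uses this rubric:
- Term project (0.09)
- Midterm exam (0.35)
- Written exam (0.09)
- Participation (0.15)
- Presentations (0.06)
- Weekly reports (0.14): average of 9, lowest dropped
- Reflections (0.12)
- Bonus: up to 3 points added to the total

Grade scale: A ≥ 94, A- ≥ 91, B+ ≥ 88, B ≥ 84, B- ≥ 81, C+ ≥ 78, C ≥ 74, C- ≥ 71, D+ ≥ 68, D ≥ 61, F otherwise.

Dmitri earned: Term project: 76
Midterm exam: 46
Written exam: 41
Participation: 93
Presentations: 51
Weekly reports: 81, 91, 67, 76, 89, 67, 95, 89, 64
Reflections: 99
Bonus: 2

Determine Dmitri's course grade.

D+

Weekly reports: drop 64 → average of remaining 8 = 655/8 = 81.875
Weighted total:
  Term project 76 × 0.09 = 6.84
  Midterm exam 46 × 0.35 = 16.1
  Written exam 41 × 0.09 = 3.69
  Participation 93 × 0.15 = 13.95
  Presentations 51 × 0.06 = 3.06
  Weekly reports 81.875 × 0.14 = 11.4625
  Reflections 99 × 0.12 = 11.88
Sum = 66.9825
Bonus: 66.9825 + 2 = 68.9825
68.9825 is ≥ 68 and < 71 → D+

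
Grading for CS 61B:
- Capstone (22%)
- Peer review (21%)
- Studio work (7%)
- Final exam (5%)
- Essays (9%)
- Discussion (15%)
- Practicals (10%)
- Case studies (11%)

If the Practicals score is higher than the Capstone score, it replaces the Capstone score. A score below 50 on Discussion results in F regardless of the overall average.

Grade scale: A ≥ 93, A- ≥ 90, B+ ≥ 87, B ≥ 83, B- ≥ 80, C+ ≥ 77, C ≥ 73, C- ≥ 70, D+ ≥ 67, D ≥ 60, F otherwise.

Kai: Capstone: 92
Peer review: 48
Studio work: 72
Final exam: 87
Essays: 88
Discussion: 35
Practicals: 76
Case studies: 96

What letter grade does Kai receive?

F

Practicals (76) ≤ Capstone (92), so Capstone stays at 92.
Discussion score 35 < 50: minimum not met.
Weighted total:
  Capstone 92 × 0.22 = 20.24
  Peer review 48 × 0.21 = 10.08
  Studio work 72 × 0.07 = 5.04
  Final exam 87 × 0.05 = 4.35
  Essays 88 × 0.09 = 7.92
  Discussion 35 × 0.15 = 5.25
  Practicals 76 × 0.1 = 7.6
  Case studies 96 × 0.11 = 10.56
Sum = 71.04
Because the Discussion minimum was not met, the result is F.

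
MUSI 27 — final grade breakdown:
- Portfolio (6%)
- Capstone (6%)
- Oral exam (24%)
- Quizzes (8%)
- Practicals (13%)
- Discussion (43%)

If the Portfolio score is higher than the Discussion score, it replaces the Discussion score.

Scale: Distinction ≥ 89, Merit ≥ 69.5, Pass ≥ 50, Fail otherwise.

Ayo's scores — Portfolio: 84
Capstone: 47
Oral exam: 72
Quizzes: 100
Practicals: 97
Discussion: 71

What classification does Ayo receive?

Portfolio (84) > Discussion (71), so Discussion counts as 84.
Weighted total:
  Portfolio 84 × 0.06 = 5.04
  Capstone 47 × 0.06 = 2.82
  Oral exam 72 × 0.24 = 17.28
  Quizzes 100 × 0.08 = 8
  Practicals 97 × 0.13 = 12.61
  Discussion 84 × 0.43 = 36.12
Sum = 81.87
81.87 is ≥ 69.5 and < 89 → Merit

Merit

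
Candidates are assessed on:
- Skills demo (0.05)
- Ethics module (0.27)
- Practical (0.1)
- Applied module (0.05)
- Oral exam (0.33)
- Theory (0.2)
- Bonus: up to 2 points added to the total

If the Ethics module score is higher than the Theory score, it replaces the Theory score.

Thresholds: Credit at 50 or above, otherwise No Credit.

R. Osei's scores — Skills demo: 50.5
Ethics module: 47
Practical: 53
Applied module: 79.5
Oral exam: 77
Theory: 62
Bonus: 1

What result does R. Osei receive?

Credit

Ethics module (47) ≤ Theory (62), so Theory stays at 62.
Weighted total:
  Skills demo 50.5 × 0.05 = 2.525
  Ethics module 47 × 0.27 = 12.69
  Practical 53 × 0.1 = 5.3
  Applied module 79.5 × 0.05 = 3.975
  Oral exam 77 × 0.33 = 25.41
  Theory 62 × 0.2 = 12.4
Sum = 62.3
Bonus: 62.3 + 1 = 63.3
63.3 ≥ 50 → Credit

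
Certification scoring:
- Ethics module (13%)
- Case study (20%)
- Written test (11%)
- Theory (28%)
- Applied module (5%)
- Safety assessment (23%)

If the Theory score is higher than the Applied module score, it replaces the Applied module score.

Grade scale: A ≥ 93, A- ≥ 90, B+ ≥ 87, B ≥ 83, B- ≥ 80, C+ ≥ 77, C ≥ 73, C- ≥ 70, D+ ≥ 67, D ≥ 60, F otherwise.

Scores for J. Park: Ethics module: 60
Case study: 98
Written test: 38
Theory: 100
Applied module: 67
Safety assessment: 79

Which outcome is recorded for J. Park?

Theory (100) > Applied module (67), so Applied module counts as 100.
Weighted total:
  Ethics module 60 × 0.13 = 7.8
  Case study 98 × 0.2 = 19.6
  Written test 38 × 0.11 = 4.18
  Theory 100 × 0.28 = 28
  Applied module 100 × 0.05 = 5
  Safety assessment 79 × 0.23 = 18.17
Sum = 82.75
82.75 is ≥ 80 and < 83 → B-

B-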